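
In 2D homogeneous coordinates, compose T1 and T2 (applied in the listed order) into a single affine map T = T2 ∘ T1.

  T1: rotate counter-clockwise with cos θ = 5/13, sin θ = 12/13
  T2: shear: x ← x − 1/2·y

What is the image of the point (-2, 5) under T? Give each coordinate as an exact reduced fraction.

T(p) = (-141/26, 1/13)

T1 rotate counter-clockwise with cos θ = 5/13, sin θ = 12/13: (-2, 5) → (-70/13, 1/13)
T2 shear: x ← x − 1/2·y: (-70/13, 1/13) → (-141/26, 1/13)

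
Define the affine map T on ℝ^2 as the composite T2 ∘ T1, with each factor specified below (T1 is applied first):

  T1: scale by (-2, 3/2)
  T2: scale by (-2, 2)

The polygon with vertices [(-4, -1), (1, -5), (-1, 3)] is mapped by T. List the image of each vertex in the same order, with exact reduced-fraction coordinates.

T1 scale by (-2, 3/2): (-4, -1) → (8, -3/2); (1, -5) → (-2, -15/2); (-1, 3) → (2, 9/2)
T2 scale by (-2, 2): (8, -3/2) → (-16, -3); (-2, -15/2) → (4, -15); (2, 9/2) → (-4, 9)

image vertices: (-16, -3), (4, -15), (-4, 9)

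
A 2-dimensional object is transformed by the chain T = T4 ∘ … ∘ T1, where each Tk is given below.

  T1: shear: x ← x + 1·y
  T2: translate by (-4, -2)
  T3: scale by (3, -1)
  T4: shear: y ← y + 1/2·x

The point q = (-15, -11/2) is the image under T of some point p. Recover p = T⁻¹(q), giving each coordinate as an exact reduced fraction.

T1 = [1 1 0; 0 1 0; 0 0 1]
T2·T1 = [1 1 -4; 0 1 -2; 0 0 1]
T3·…·T1 = [3 3 -12; 0 -1 2; 0 0 1]
T4·…·T1 = [3 3 -12; 3/2 1/2 -4; 0 0 1]
det M = -3; M⁻¹ = [-1/6 1 2; 1/2 -1 2; 0 0 1]
M⁻¹ · (-15, -11/2)ᵀ = (-1, 0)ᵀ

p = (-1, 0)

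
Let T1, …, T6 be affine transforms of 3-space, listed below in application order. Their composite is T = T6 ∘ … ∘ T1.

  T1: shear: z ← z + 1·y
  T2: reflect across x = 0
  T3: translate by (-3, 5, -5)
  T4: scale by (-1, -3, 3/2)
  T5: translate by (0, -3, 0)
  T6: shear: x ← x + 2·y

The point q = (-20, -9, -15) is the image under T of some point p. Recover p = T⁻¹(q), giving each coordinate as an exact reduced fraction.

T1 = [1 0 0 0; 0 1 0 0; 0 1 1 0; 0 0 0 1]
T2·T1 = [-1 0 0 0; 0 1 0 0; 0 1 1 0; 0 0 0 1]
T3·…·T1 = [-1 0 0 -3; 0 1 0 5; 0 1 1 -5; 0 0 0 1]
T4·…·T1 = [1 0 0 3; 0 -3 0 -15; 0 3/2 3/2 -15/2; 0 0 0 1]
T5·…·T1 = [1 0 0 3; 0 -3 0 -18; 0 3/2 3/2 -15/2; 0 0 0 1]
T6·…·T1 = [1 -6 0 -33; 0 -3 0 -18; 0 3/2 3/2 -15/2; 0 0 0 1]
det M = -9/2; M⁻¹ = [1 -2 0 -3; 0 -1/3 0 -6; 0 1/3 2/3 11; 0 0 0 1]
M⁻¹ · (-20, -9, -15)ᵀ = (-5, -3, -2)ᵀ

p = (-5, -3, -2)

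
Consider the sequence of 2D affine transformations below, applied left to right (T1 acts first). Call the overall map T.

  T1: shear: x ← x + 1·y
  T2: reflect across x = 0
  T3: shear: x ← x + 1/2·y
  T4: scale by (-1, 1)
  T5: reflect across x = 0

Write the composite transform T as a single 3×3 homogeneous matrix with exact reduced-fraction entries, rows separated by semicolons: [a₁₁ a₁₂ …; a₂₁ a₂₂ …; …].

T = [-1 -1/2 0; 0 1 0; 0 0 1]

T1 = [1 1 0; 0 1 0; 0 0 1]
T2·T1 = [-1 -1 0; 0 1 0; 0 0 1]
T3·…·T1 = [-1 -1/2 0; 0 1 0; 0 0 1]
T4·…·T1 = [1 1/2 0; 0 1 0; 0 0 1]
T5·…·T1 = [-1 -1/2 0; 0 1 0; 0 0 1]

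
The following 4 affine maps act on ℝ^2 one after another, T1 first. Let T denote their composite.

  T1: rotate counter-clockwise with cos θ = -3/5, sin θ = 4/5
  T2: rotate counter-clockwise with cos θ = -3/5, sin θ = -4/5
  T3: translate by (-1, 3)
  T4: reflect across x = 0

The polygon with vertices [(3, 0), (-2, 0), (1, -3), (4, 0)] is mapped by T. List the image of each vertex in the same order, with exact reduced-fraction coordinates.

T1 rotate counter-clockwise with cos θ = -3/5, sin θ = 4/5: (3, 0) → (-9/5, 12/5); (-2, 0) → (6/5, -8/5); (1, -3) → (9/5, 13/5); (4, 0) → (-12/5, 16/5)
T2 rotate counter-clockwise with cos θ = -3/5, sin θ = -4/5: (-9/5, 12/5) → (3, 0); (6/5, -8/5) → (-2, 0); (9/5, 13/5) → (1, -3); (-12/5, 16/5) → (4, 0)
T3 translate by (-1, 3): (3, 0) → (2, 3); (-2, 0) → (-3, 3); (1, -3) → (0, 0); (4, 0) → (3, 3)
T4 reflect across x = 0: (2, 3) → (-2, 3); (-3, 3) → (3, 3); (0, 0) → (0, 0); (3, 3) → (-3, 3)

image vertices: (-2, 3), (3, 3), (0, 0), (-3, 3)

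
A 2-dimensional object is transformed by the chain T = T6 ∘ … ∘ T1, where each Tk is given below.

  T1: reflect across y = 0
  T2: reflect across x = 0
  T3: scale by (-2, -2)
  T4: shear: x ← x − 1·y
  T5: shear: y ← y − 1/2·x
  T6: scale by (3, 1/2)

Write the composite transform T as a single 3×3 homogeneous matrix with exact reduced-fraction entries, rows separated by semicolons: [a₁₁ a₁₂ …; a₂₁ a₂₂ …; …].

T = [6 -6 0; -1/2 3/2 0; 0 0 1]

T1 = [1 0 0; 0 -1 0; 0 0 1]
T2·T1 = [-1 0 0; 0 -1 0; 0 0 1]
T3·…·T1 = [2 0 0; 0 2 0; 0 0 1]
T4·…·T1 = [2 -2 0; 0 2 0; 0 0 1]
T5·…·T1 = [2 -2 0; -1 3 0; 0 0 1]
T6·…·T1 = [6 -6 0; -1/2 3/2 0; 0 0 1]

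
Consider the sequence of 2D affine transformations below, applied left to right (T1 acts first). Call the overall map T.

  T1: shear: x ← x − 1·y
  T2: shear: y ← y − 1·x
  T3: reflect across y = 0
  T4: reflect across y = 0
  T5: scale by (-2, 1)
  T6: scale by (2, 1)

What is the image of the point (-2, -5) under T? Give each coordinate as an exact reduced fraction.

T(p) = (-12, -8)

T1 shear: x ← x − 1·y: (-2, -5) → (3, -5)
T2 shear: y ← y − 1·x: (3, -5) → (3, -8)
T3 reflect across y = 0: (3, -8) → (3, 8)
T4 reflect across y = 0: (3, 8) → (3, -8)
T5 scale by (-2, 1): (3, -8) → (-6, -8)
T6 scale by (2, 1): (-6, -8) → (-12, -8)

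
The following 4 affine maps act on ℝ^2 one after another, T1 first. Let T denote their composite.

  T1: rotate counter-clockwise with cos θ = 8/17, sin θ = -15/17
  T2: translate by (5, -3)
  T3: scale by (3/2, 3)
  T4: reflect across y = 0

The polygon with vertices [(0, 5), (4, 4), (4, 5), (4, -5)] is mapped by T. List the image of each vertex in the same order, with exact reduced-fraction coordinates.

image vertices: (240/17, 33/17), (531/34, 237/17), (288/17, 213/17), (63/17, 453/17)

T1 rotate counter-clockwise with cos θ = 8/17, sin θ = -15/17: (0, 5) → (75/17, 40/17); (4, 4) → (92/17, -28/17); (4, 5) → (107/17, -20/17); (4, -5) → (-43/17, -100/17)
T2 translate by (5, -3): (75/17, 40/17) → (160/17, -11/17); (92/17, -28/17) → (177/17, -79/17); (107/17, -20/17) → (192/17, -71/17); (-43/17, -100/17) → (42/17, -151/17)
T3 scale by (3/2, 3): (160/17, -11/17) → (240/17, -33/17); (177/17, -79/17) → (531/34, -237/17); (192/17, -71/17) → (288/17, -213/17); (42/17, -151/17) → (63/17, -453/17)
T4 reflect across y = 0: (240/17, -33/17) → (240/17, 33/17); (531/34, -237/17) → (531/34, 237/17); (288/17, -213/17) → (288/17, 213/17); (63/17, -453/17) → (63/17, 453/17)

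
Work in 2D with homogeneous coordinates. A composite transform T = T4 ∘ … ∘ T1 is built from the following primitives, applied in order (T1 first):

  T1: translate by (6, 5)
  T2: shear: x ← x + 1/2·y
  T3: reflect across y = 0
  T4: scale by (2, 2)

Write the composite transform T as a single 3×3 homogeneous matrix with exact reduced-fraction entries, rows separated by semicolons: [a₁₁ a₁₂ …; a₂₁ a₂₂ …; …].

T1 = [1 0 6; 0 1 5; 0 0 1]
T2·T1 = [1 1/2 17/2; 0 1 5; 0 0 1]
T3·…·T1 = [1 1/2 17/2; 0 -1 -5; 0 0 1]
T4·…·T1 = [2 1 17; 0 -2 -10; 0 0 1]

T = [2 1 17; 0 -2 -10; 0 0 1]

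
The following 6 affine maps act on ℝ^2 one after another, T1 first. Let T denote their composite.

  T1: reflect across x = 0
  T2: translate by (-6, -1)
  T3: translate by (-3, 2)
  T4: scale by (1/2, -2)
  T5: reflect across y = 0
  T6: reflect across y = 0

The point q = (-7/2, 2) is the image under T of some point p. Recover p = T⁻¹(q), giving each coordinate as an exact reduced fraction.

T1 = [-1 0 0; 0 1 0; 0 0 1]
T2·T1 = [-1 0 -6; 0 1 -1; 0 0 1]
T3·…·T1 = [-1 0 -9; 0 1 1; 0 0 1]
T4·…·T1 = [-1/2 0 -9/2; 0 -2 -2; 0 0 1]
T5·…·T1 = [-1/2 0 -9/2; 0 2 2; 0 0 1]
T6·…·T1 = [-1/2 0 -9/2; 0 -2 -2; 0 0 1]
det M = 1; M⁻¹ = [-2 0 -9; 0 -1/2 -1; 0 0 1]
M⁻¹ · (-7/2, 2)ᵀ = (-2, -2)ᵀ

p = (-2, -2)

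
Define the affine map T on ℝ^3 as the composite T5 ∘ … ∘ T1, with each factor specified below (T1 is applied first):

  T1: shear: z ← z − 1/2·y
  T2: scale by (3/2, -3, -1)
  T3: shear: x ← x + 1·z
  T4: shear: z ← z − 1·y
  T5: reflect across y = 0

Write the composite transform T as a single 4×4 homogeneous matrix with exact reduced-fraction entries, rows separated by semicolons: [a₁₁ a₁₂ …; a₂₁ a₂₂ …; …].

T = [3/2 1/2 -1 0; 0 3 0 0; 0 7/2 -1 0; 0 0 0 1]

T1 = [1 0 0 0; 0 1 0 0; 0 -1/2 1 0; 0 0 0 1]
T2·T1 = [3/2 0 0 0; 0 -3 0 0; 0 1/2 -1 0; 0 0 0 1]
T3·…·T1 = [3/2 1/2 -1 0; 0 -3 0 0; 0 1/2 -1 0; 0 0 0 1]
T4·…·T1 = [3/2 1/2 -1 0; 0 -3 0 0; 0 7/2 -1 0; 0 0 0 1]
T5·…·T1 = [3/2 1/2 -1 0; 0 3 0 0; 0 7/2 -1 0; 0 0 0 1]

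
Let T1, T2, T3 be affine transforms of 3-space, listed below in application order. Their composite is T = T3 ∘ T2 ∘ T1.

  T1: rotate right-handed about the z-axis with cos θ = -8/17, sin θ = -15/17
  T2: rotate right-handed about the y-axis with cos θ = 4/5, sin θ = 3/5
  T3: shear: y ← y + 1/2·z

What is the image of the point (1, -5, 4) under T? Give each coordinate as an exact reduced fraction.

T(p) = (-128/85, 771/170, 521/85)

T1 rotate right-handed about the z-axis with cos θ = -8/17, sin θ = -15/17: (1, -5, 4) → (-83/17, 25/17, 4)
T2 rotate right-handed about the y-axis with cos θ = 4/5, sin θ = 3/5: (-83/17, 25/17, 4) → (-128/85, 25/17, 521/85)
T3 shear: y ← y + 1/2·z: (-128/85, 25/17, 521/85) → (-128/85, 771/170, 521/85)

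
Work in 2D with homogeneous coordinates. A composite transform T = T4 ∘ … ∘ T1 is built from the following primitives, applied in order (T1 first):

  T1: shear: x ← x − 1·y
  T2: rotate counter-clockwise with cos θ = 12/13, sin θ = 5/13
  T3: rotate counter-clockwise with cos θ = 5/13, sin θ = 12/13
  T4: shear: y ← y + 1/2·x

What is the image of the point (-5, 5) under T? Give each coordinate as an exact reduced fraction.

T1 shear: x ← x − 1·y: (-5, 5) → (-10, 5)
T2 rotate counter-clockwise with cos θ = 12/13, sin θ = 5/13: (-10, 5) → (-145/13, 10/13)
T3 rotate counter-clockwise with cos θ = 5/13, sin θ = 12/13: (-145/13, 10/13) → (-5, -10)
T4 shear: y ← y + 1/2·x: (-5, -10) → (-5, -25/2)

T(p) = (-5, -25/2)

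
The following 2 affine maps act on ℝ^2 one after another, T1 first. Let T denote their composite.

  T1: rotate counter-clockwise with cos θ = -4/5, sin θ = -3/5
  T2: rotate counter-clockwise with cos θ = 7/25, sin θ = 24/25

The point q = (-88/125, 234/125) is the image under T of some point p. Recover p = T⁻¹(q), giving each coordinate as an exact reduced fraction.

T1 = [-4/5 3/5 0; -3/5 -4/5 0; 0 0 1]
T2·T1 = [44/125 117/125 0; -117/125 44/125 0; 0 0 1]
det M = 1; M⁻¹ = [44/125 -117/125 0; 117/125 44/125 0; 0 0 1]
M⁻¹ · (-88/125, 234/125)ᵀ = (-2, 0)ᵀ

p = (-2, 0)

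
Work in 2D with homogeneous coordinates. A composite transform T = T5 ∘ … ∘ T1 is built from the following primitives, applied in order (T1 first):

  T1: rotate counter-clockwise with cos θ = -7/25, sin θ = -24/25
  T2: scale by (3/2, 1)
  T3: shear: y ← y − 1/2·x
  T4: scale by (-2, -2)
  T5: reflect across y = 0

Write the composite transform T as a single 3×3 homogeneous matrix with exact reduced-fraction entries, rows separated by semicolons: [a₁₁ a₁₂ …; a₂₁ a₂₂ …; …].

T1 = [-7/25 24/25 0; -24/25 -7/25 0; 0 0 1]
T2·T1 = [-21/50 36/25 0; -24/25 -7/25 0; 0 0 1]
T3·…·T1 = [-21/50 36/25 0; -3/4 -1 0; 0 0 1]
T4·…·T1 = [21/25 -72/25 0; 3/2 2 0; 0 0 1]
T5·…·T1 = [21/25 -72/25 0; -3/2 -2 0; 0 0 1]

T = [21/25 -72/25 0; -3/2 -2 0; 0 0 1]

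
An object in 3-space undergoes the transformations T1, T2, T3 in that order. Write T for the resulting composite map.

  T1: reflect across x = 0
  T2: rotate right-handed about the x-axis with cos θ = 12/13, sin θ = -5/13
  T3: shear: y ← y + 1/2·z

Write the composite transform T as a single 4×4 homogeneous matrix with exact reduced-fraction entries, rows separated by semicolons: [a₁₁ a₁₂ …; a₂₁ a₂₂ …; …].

T1 = [-1 0 0 0; 0 1 0 0; 0 0 1 0; 0 0 0 1]
T2·T1 = [-1 0 0 0; 0 12/13 5/13 0; 0 -5/13 12/13 0; 0 0 0 1]
T3·…·T1 = [-1 0 0 0; 0 19/26 11/13 0; 0 -5/13 12/13 0; 0 0 0 1]

T = [-1 0 0 0; 0 19/26 11/13 0; 0 -5/13 12/13 0; 0 0 0 1]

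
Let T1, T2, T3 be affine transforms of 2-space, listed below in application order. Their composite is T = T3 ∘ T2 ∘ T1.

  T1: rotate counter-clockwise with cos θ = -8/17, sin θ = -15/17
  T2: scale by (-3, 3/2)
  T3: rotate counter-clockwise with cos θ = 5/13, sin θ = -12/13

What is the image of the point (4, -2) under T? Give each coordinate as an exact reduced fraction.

T1 rotate counter-clockwise with cos θ = -8/17, sin θ = -15/17: (4, -2) → (-62/17, -44/17)
T2 scale by (-3, 3/2): (-62/17, -44/17) → (186/17, -66/17)
T3 rotate counter-clockwise with cos θ = 5/13, sin θ = -12/13: (186/17, -66/17) → (138/221, -2562/221)

T(p) = (138/221, -2562/221)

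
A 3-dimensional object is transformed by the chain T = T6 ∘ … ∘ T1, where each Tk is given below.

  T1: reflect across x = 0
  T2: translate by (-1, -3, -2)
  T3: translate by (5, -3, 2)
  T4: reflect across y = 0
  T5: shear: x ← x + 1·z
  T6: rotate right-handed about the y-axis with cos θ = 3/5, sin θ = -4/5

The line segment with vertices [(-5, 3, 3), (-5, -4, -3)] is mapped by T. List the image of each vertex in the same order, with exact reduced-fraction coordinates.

image vertices: (24/5, 3, 57/5), (6, 10, 3)

T1 reflect across x = 0: (-5, 3, 3) → (5, 3, 3); (-5, -4, -3) → (5, -4, -3)
T2 translate by (-1, -3, -2): (5, 3, 3) → (4, 0, 1); (5, -4, -3) → (4, -7, -5)
T3 translate by (5, -3, 2): (4, 0, 1) → (9, -3, 3); (4, -7, -5) → (9, -10, -3)
T4 reflect across y = 0: (9, -3, 3) → (9, 3, 3); (9, -10, -3) → (9, 10, -3)
T5 shear: x ← x + 1·z: (9, 3, 3) → (12, 3, 3); (9, 10, -3) → (6, 10, -3)
T6 rotate right-handed about the y-axis with cos θ = 3/5, sin θ = -4/5: (12, 3, 3) → (24/5, 3, 57/5); (6, 10, -3) → (6, 10, 3)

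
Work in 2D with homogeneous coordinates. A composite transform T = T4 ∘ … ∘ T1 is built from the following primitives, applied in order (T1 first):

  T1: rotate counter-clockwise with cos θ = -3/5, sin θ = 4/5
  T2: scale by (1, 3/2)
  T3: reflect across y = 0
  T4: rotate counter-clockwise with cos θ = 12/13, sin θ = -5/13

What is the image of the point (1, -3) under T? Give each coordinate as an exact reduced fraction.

T(p) = (21/130, -279/65)

T1 rotate counter-clockwise with cos θ = -3/5, sin θ = 4/5: (1, -3) → (9/5, 13/5)
T2 scale by (1, 3/2): (9/5, 13/5) → (9/5, 39/10)
T3 reflect across y = 0: (9/5, 39/10) → (9/5, -39/10)
T4 rotate counter-clockwise with cos θ = 12/13, sin θ = -5/13: (9/5, -39/10) → (21/130, -279/65)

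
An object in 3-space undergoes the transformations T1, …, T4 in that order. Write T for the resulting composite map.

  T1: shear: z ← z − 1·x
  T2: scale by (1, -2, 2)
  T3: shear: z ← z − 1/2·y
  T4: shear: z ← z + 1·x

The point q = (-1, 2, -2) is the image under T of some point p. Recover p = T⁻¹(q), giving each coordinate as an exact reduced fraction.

p = (-1, -1, -1)

T1 = [1 0 0 0; 0 1 0 0; -1 0 1 0; 0 0 0 1]
T2·T1 = [1 0 0 0; 0 -2 0 0; -2 0 2 0; 0 0 0 1]
T3·…·T1 = [1 0 0 0; 0 -2 0 0; -2 1 2 0; 0 0 0 1]
T4·…·T1 = [1 0 0 0; 0 -2 0 0; -1 1 2 0; 0 0 0 1]
det M = -4; M⁻¹ = [1 0 0 0; 0 -1/2 0 0; 1/2 1/4 1/2 0; 0 0 0 1]
M⁻¹ · (-1, 2, -2)ᵀ = (-1, -1, -1)ᵀ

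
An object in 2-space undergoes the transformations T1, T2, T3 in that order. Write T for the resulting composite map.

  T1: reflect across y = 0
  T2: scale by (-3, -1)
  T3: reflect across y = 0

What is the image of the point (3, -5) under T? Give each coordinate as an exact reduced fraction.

T1 reflect across y = 0: (3, -5) → (3, 5)
T2 scale by (-3, -1): (3, 5) → (-9, -5)
T3 reflect across y = 0: (-9, -5) → (-9, 5)

T(p) = (-9, 5)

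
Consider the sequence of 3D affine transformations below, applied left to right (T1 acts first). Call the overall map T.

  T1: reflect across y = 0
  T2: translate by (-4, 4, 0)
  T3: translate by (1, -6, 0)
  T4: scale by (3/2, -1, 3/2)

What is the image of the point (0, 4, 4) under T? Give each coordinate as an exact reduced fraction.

T1 reflect across y = 0: (0, 4, 4) → (0, -4, 4)
T2 translate by (-4, 4, 0): (0, -4, 4) → (-4, 0, 4)
T3 translate by (1, -6, 0): (-4, 0, 4) → (-3, -6, 4)
T4 scale by (3/2, -1, 3/2): (-3, -6, 4) → (-9/2, 6, 6)

T(p) = (-9/2, 6, 6)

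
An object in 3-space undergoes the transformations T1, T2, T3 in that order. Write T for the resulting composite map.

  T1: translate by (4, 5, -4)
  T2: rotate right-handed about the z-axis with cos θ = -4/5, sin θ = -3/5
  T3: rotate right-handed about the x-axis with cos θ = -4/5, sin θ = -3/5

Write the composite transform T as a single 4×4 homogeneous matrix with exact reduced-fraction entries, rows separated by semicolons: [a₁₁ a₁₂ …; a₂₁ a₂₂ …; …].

T = [-4/5 3/5 0 -1/5; 12/25 16/25 3/5 68/25; 9/25 12/25 -4/5 176/25; 0 0 0 1]

T1 = [1 0 0 4; 0 1 0 5; 0 0 1 -4; 0 0 0 1]
T2·T1 = [-4/5 3/5 0 -1/5; -3/5 -4/5 0 -32/5; 0 0 1 -4; 0 0 0 1]
T3·…·T1 = [-4/5 3/5 0 -1/5; 12/25 16/25 3/5 68/25; 9/25 12/25 -4/5 176/25; 0 0 0 1]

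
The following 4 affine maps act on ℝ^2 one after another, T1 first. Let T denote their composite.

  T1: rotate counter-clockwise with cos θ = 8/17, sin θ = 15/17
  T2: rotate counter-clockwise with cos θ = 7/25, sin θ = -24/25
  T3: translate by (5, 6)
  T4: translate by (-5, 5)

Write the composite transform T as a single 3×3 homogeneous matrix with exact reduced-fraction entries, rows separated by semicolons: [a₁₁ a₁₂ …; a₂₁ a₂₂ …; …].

T = [416/425 87/425 0; -87/425 416/425 11; 0 0 1]

T1 = [8/17 -15/17 0; 15/17 8/17 0; 0 0 1]
T2·T1 = [416/425 87/425 0; -87/425 416/425 0; 0 0 1]
T3·…·T1 = [416/425 87/425 5; -87/425 416/425 6; 0 0 1]
T4·…·T1 = [416/425 87/425 0; -87/425 416/425 11; 0 0 1]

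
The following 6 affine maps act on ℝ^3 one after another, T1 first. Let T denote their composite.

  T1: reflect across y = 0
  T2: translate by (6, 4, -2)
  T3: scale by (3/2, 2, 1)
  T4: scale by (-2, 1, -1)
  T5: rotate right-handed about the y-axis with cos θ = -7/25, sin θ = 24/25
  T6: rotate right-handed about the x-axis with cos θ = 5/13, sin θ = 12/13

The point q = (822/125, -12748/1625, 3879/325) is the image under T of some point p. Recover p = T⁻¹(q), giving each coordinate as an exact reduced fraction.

T1 = [1 0 0 0; 0 -1 0 0; 0 0 1 0; 0 0 0 1]
T2·T1 = [1 0 0 6; 0 -1 0 4; 0 0 1 -2; 0 0 0 1]
T3·…·T1 = [3/2 0 0 9; 0 -2 0 8; 0 0 1 -2; 0 0 0 1]
T4·…·T1 = [-3 0 0 -18; 0 -2 0 8; 0 0 -1 2; 0 0 0 1]
T5·…·T1 = [21/25 0 -24/25 174/25; 0 -2 0 8; 72/25 0 7/25 418/25; 0 0 0 1]
T6·…·T1 = [21/25 0 -24/25 174/25; -864/325 -10/13 -84/325 -4016/325; 72/65 -24/13 7/65 898/65; 0 0 0 1]
det M = -6; M⁻¹ = [7/75 -96/325 8/65 -6; 0 -5/26 -6/13 4; -24/25 -84/325 7/65 2; 0 0 0 1]
M⁻¹ · (822/125, -12748/1625, 3879/325)ᵀ = (-8/5, 0, -1)ᵀ

p = (-8/5, 0, -1)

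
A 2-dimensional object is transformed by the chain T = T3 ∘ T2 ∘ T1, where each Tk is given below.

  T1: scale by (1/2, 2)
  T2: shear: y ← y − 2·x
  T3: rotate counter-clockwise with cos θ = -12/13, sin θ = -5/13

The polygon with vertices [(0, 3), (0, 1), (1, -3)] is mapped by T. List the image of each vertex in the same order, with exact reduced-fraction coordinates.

T1 scale by (1/2, 2): (0, 3) → (0, 6); (0, 1) → (0, 2); (1, -3) → (1/2, -6)
T2 shear: y ← y − 2·x: (0, 6) → (0, 6); (0, 2) → (0, 2); (1/2, -6) → (1/2, -7)
T3 rotate counter-clockwise with cos θ = -12/13, sin θ = -5/13: (0, 6) → (30/13, -72/13); (0, 2) → (10/13, -24/13); (1/2, -7) → (-41/13, 163/26)

image vertices: (30/13, -72/13), (10/13, -24/13), (-41/13, 163/26)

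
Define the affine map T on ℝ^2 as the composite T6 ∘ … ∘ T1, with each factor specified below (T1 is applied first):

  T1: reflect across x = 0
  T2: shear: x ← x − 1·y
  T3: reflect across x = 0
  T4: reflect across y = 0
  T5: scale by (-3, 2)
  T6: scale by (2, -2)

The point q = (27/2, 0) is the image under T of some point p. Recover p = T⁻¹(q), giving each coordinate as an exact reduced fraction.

p = (-9/4, 0)

T1 = [-1 0 0; 0 1 0; 0 0 1]
T2·T1 = [-1 -1 0; 0 1 0; 0 0 1]
T3·…·T1 = [1 1 0; 0 1 0; 0 0 1]
T4·…·T1 = [1 1 0; 0 -1 0; 0 0 1]
T5·…·T1 = [-3 -3 0; 0 -2 0; 0 0 1]
T6·…·T1 = [-6 -6 0; 0 4 0; 0 0 1]
det M = -24; M⁻¹ = [-1/6 -1/4 0; 0 1/4 0; 0 0 1]
M⁻¹ · (27/2, 0)ᵀ = (-9/4, 0)ᵀ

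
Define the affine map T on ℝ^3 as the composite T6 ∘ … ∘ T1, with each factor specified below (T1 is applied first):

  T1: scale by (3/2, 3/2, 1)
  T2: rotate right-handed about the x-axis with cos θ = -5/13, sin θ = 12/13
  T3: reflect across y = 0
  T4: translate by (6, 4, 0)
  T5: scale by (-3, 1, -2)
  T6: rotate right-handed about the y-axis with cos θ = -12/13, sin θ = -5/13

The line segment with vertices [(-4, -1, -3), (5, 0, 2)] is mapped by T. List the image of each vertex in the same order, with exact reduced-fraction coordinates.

image vertices: (-30/169, 17/26, -72/169), (6218/169, 76/13, -5745/338)

T1 scale by (3/2, 3/2, 1): (-4, -1, -3) → (-6, -3/2, -3); (5, 0, 2) → (15/2, 0, 2)
T2 rotate right-handed about the x-axis with cos θ = -5/13, sin θ = 12/13: (-6, -3/2, -3) → (-6, 87/26, -3/13); (15/2, 0, 2) → (15/2, -24/13, -10/13)
T3 reflect across y = 0: (-6, 87/26, -3/13) → (-6, -87/26, -3/13); (15/2, -24/13, -10/13) → (15/2, 24/13, -10/13)
T4 translate by (6, 4, 0): (-6, -87/26, -3/13) → (0, 17/26, -3/13); (15/2, 24/13, -10/13) → (27/2, 76/13, -10/13)
T5 scale by (-3, 1, -2): (0, 17/26, -3/13) → (0, 17/26, 6/13); (27/2, 76/13, -10/13) → (-81/2, 76/13, 20/13)
T6 rotate right-handed about the y-axis with cos θ = -12/13, sin θ = -5/13: (0, 17/26, 6/13) → (-30/169, 17/26, -72/169); (-81/2, 76/13, 20/13) → (6218/169, 76/13, -5745/338)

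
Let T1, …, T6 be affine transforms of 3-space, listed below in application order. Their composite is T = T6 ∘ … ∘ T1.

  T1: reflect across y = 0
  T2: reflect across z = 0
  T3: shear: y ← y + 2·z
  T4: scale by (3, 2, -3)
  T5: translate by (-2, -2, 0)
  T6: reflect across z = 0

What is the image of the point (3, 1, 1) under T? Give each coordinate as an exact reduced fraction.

T1 reflect across y = 0: (3, 1, 1) → (3, -1, 1)
T2 reflect across z = 0: (3, -1, 1) → (3, -1, -1)
T3 shear: y ← y + 2·z: (3, -1, -1) → (3, -3, -1)
T4 scale by (3, 2, -3): (3, -3, -1) → (9, -6, 3)
T5 translate by (-2, -2, 0): (9, -6, 3) → (7, -8, 3)
T6 reflect across z = 0: (7, -8, 3) → (7, -8, -3)

T(p) = (7, -8, -3)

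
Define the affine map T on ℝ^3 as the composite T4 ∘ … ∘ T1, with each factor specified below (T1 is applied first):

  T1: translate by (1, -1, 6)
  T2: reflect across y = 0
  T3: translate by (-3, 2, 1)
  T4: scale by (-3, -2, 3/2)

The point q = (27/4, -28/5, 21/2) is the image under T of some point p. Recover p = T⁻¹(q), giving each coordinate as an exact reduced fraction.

T1 = [1 0 0 1; 0 1 0 -1; 0 0 1 6; 0 0 0 1]
T2·T1 = [1 0 0 1; 0 -1 0 1; 0 0 1 6; 0 0 0 1]
T3·…·T1 = [1 0 0 -2; 0 -1 0 3; 0 0 1 7; 0 0 0 1]
T4·…·T1 = [-3 0 0 6; 0 2 0 -6; 0 0 3/2 21/2; 0 0 0 1]
det M = -9; M⁻¹ = [-1/3 0 0 2; 0 1/2 0 3; 0 0 2/3 -7; 0 0 0 1]
M⁻¹ · (27/4, -28/5, 21/2)ᵀ = (-1/4, 1/5, 0)ᵀ

p = (-1/4, 1/5, 0)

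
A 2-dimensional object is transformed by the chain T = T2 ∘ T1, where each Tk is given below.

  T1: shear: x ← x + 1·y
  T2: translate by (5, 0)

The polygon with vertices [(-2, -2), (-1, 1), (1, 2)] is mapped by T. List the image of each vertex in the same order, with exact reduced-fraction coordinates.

image vertices: (1, -2), (5, 1), (8, 2)

T1 shear: x ← x + 1·y: (-2, -2) → (-4, -2); (-1, 1) → (0, 1); (1, 2) → (3, 2)
T2 translate by (5, 0): (-4, -2) → (1, -2); (0, 1) → (5, 1); (3, 2) → (8, 2)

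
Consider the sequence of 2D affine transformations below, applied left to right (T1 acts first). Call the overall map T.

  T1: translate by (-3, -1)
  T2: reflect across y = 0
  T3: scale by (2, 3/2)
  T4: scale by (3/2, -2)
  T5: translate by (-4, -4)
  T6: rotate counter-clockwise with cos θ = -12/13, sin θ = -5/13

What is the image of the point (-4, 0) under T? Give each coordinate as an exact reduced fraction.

T(p) = (265/13, 209/13)

T1 translate by (-3, -1): (-4, 0) → (-7, -1)
T2 reflect across y = 0: (-7, -1) → (-7, 1)
T3 scale by (2, 3/2): (-7, 1) → (-14, 3/2)
T4 scale by (3/2, -2): (-14, 3/2) → (-21, -3)
T5 translate by (-4, -4): (-21, -3) → (-25, -7)
T6 rotate counter-clockwise with cos θ = -12/13, sin θ = -5/13: (-25, -7) → (265/13, 209/13)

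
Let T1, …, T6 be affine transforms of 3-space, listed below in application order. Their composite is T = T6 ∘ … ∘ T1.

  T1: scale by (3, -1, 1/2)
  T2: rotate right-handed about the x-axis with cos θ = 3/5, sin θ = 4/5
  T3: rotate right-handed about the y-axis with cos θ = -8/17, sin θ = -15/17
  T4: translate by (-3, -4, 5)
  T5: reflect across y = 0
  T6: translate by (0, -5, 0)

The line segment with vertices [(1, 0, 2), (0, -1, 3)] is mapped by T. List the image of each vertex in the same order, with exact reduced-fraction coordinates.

T1 scale by (3, -1, 1/2): (1, 0, 2) → (3, 0, 1); (0, -1, 3) → (0, 1, 3/2)
T2 rotate right-handed about the x-axis with cos θ = 3/5, sin θ = 4/5: (3, 0, 1) → (3, -4/5, 3/5); (0, 1, 3/2) → (0, -3/5, 17/10)
T3 rotate right-handed about the y-axis with cos θ = -8/17, sin θ = -15/17: (3, -4/5, 3/5) → (-33/17, -4/5, 201/85); (0, -3/5, 17/10) → (-3/2, -3/5, -4/5)
T4 translate by (-3, -4, 5): (-33/17, -4/5, 201/85) → (-84/17, -24/5, 626/85); (-3/2, -3/5, -4/5) → (-9/2, -23/5, 21/5)
T5 reflect across y = 0: (-84/17, -24/5, 626/85) → (-84/17, 24/5, 626/85); (-9/2, -23/5, 21/5) → (-9/2, 23/5, 21/5)
T6 translate by (0, -5, 0): (-84/17, 24/5, 626/85) → (-84/17, -1/5, 626/85); (-9/2, 23/5, 21/5) → (-9/2, -2/5, 21/5)

image vertices: (-84/17, -1/5, 626/85), (-9/2, -2/5, 21/5)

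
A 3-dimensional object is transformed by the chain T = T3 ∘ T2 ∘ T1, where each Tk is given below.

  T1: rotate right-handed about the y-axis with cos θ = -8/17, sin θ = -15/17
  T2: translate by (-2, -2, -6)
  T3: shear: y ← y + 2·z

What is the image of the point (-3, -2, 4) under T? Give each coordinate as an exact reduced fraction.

T1 rotate right-handed about the y-axis with cos θ = -8/17, sin θ = -15/17: (-3, -2, 4) → (-36/17, -2, -77/17)
T2 translate by (-2, -2, -6): (-36/17, -2, -77/17) → (-70/17, -4, -179/17)
T3 shear: y ← y + 2·z: (-70/17, -4, -179/17) → (-70/17, -426/17, -179/17)

T(p) = (-70/17, -426/17, -179/17)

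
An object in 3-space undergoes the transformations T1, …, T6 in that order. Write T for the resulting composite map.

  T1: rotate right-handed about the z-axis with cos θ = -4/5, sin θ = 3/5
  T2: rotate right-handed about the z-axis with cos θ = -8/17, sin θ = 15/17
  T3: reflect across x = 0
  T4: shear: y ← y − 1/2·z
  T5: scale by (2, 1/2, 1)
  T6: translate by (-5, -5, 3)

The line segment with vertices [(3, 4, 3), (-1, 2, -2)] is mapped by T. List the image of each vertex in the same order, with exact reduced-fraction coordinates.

T1 rotate right-handed about the z-axis with cos θ = -4/5, sin θ = 3/5: (3, 4, 3) → (-24/5, -7/5, 3); (-1, 2, -2) → (-2/5, -11/5, -2)
T2 rotate right-handed about the z-axis with cos θ = -8/17, sin θ = 15/17: (-24/5, -7/5, 3) → (297/85, -304/85, 3); (-2/5, -11/5, -2) → (181/85, 58/85, -2)
T3 reflect across x = 0: (297/85, -304/85, 3) → (-297/85, -304/85, 3); (181/85, 58/85, -2) → (-181/85, 58/85, -2)
T4 shear: y ← y − 1/2·z: (-297/85, -304/85, 3) → (-297/85, -863/170, 3); (-181/85, 58/85, -2) → (-181/85, 143/85, -2)
T5 scale by (2, 1/2, 1): (-297/85, -863/170, 3) → (-594/85, -863/340, 3); (-181/85, 143/85, -2) → (-362/85, 143/170, -2)
T6 translate by (-5, -5, 3): (-594/85, -863/340, 3) → (-1019/85, -2563/340, 6); (-362/85, 143/170, -2) → (-787/85, -707/170, 1)

image vertices: (-1019/85, -2563/340, 6), (-787/85, -707/170, 1)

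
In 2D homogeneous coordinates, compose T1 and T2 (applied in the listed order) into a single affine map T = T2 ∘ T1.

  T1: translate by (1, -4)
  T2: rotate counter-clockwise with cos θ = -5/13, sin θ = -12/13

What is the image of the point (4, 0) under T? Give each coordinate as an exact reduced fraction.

T(p) = (-73/13, -40/13)

T1 translate by (1, -4): (4, 0) → (5, -4)
T2 rotate counter-clockwise with cos θ = -5/13, sin θ = -12/13: (5, -4) → (-73/13, -40/13)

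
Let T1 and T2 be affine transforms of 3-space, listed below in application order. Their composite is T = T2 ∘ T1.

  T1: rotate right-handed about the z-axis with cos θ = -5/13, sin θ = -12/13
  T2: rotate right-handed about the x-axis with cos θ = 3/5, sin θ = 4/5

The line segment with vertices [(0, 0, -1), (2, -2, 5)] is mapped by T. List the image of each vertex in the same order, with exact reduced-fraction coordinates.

T1 rotate right-handed about the z-axis with cos θ = -5/13, sin θ = -12/13: (0, 0, -1) → (0, 0, -1); (2, -2, 5) → (-34/13, -14/13, 5)
T2 rotate right-handed about the x-axis with cos θ = 3/5, sin θ = 4/5: (0, 0, -1) → (0, 4/5, -3/5); (-34/13, -14/13, 5) → (-34/13, -302/65, 139/65)

image vertices: (0, 4/5, -3/5), (-34/13, -302/65, 139/65)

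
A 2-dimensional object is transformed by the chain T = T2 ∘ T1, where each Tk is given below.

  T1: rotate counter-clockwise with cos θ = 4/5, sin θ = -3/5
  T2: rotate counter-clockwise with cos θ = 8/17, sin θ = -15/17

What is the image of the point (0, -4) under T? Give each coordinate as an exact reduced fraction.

T1 rotate counter-clockwise with cos θ = 4/5, sin θ = -3/5: (0, -4) → (-12/5, -16/5)
T2 rotate counter-clockwise with cos θ = 8/17, sin θ = -15/17: (-12/5, -16/5) → (-336/85, 52/85)

T(p) = (-336/85, 52/85)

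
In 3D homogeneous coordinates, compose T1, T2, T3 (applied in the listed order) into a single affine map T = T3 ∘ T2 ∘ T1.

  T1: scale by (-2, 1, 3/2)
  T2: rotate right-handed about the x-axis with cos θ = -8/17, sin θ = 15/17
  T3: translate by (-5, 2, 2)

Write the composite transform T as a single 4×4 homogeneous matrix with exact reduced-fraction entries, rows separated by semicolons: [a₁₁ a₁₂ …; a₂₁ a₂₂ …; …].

T1 = [-2 0 0 0; 0 1 0 0; 0 0 3/2 0; 0 0 0 1]
T2·T1 = [-2 0 0 0; 0 -8/17 -45/34 0; 0 15/17 -12/17 0; 0 0 0 1]
T3·…·T1 = [-2 0 0 -5; 0 -8/17 -45/34 2; 0 15/17 -12/17 2; 0 0 0 1]

T = [-2 0 0 -5; 0 -8/17 -45/34 2; 0 15/17 -12/17 2; 0 0 0 1]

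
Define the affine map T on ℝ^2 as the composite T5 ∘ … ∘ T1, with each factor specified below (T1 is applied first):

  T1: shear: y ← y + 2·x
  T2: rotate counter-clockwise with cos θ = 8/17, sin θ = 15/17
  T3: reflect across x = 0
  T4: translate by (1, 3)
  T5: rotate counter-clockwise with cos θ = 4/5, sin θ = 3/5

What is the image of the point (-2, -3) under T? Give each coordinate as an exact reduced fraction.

T1 shear: y ← y + 2·x: (-2, -3) → (-2, -7)
T2 rotate counter-clockwise with cos θ = 8/17, sin θ = 15/17: (-2, -7) → (89/17, -86/17)
T3 reflect across x = 0: (89/17, -86/17) → (-89/17, -86/17)
T4 translate by (1, 3): (-89/17, -86/17) → (-72/17, -35/17)
T5 rotate counter-clockwise with cos θ = 4/5, sin θ = 3/5: (-72/17, -35/17) → (-183/85, -356/85)

T(p) = (-183/85, -356/85)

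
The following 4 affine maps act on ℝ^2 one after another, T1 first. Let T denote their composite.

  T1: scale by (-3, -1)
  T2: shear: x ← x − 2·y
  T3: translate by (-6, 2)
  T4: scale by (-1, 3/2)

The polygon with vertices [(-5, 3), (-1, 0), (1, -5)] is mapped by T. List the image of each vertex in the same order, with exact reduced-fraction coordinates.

image vertices: (-15, -3/2), (3, 3), (19, 21/2)

T1 scale by (-3, -1): (-5, 3) → (15, -3); (-1, 0) → (3, 0); (1, -5) → (-3, 5)
T2 shear: x ← x − 2·y: (15, -3) → (21, -3); (3, 0) → (3, 0); (-3, 5) → (-13, 5)
T3 translate by (-6, 2): (21, -3) → (15, -1); (3, 0) → (-3, 2); (-13, 5) → (-19, 7)
T4 scale by (-1, 3/2): (15, -1) → (-15, -3/2); (-3, 2) → (3, 3); (-19, 7) → (19, 21/2)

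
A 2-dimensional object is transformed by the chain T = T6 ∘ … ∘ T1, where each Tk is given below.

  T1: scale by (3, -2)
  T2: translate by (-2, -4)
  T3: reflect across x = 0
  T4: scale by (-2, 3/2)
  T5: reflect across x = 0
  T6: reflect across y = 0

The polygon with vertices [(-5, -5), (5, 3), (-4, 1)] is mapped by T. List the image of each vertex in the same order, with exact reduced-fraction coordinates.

T1 scale by (3, -2): (-5, -5) → (-15, 10); (5, 3) → (15, -6); (-4, 1) → (-12, -2)
T2 translate by (-2, -4): (-15, 10) → (-17, 6); (15, -6) → (13, -10); (-12, -2) → (-14, -6)
T3 reflect across x = 0: (-17, 6) → (17, 6); (13, -10) → (-13, -10); (-14, -6) → (14, -6)
T4 scale by (-2, 3/2): (17, 6) → (-34, 9); (-13, -10) → (26, -15); (14, -6) → (-28, -9)
T5 reflect across x = 0: (-34, 9) → (34, 9); (26, -15) → (-26, -15); (-28, -9) → (28, -9)
T6 reflect across y = 0: (34, 9) → (34, -9); (-26, -15) → (-26, 15); (28, -9) → (28, 9)

image vertices: (34, -9), (-26, 15), (28, 9)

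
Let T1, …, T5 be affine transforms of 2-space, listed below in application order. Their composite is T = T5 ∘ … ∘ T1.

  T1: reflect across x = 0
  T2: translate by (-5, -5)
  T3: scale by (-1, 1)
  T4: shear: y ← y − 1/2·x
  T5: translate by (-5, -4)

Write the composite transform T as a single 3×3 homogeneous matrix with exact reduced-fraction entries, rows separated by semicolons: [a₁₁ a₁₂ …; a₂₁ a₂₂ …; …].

T = [1 0 0; -1/2 1 -23/2; 0 0 1]

T1 = [-1 0 0; 0 1 0; 0 0 1]
T2·T1 = [-1 0 -5; 0 1 -5; 0 0 1]
T3·…·T1 = [1 0 5; 0 1 -5; 0 0 1]
T4·…·T1 = [1 0 5; -1/2 1 -15/2; 0 0 1]
T5·…·T1 = [1 0 0; -1/2 1 -23/2; 0 0 1]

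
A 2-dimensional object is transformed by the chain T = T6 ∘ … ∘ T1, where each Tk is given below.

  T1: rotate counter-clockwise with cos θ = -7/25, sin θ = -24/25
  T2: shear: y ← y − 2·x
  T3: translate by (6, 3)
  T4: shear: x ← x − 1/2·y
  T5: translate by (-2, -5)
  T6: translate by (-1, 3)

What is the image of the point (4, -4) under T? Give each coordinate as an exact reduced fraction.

T(p) = (-353/50, 41/5)

T1 rotate counter-clockwise with cos θ = -7/25, sin θ = -24/25: (4, -4) → (-124/25, -68/25)
T2 shear: y ← y − 2·x: (-124/25, -68/25) → (-124/25, 36/5)
T3 translate by (6, 3): (-124/25, 36/5) → (26/25, 51/5)
T4 shear: x ← x − 1/2·y: (26/25, 51/5) → (-203/50, 51/5)
T5 translate by (-2, -5): (-203/50, 51/5) → (-303/50, 26/5)
T6 translate by (-1, 3): (-303/50, 26/5) → (-353/50, 41/5)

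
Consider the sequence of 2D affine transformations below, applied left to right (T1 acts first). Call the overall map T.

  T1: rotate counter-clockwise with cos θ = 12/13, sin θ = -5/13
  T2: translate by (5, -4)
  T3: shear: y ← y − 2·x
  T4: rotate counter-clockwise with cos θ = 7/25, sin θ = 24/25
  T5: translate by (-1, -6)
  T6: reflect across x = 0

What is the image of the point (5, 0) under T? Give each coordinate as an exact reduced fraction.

T(p) = (-646/25, -1239/325)

T1 rotate counter-clockwise with cos θ = 12/13, sin θ = -5/13: (5, 0) → (60/13, -25/13)
T2 translate by (5, -4): (60/13, -25/13) → (125/13, -77/13)
T3 shear: y ← y − 2·x: (125/13, -77/13) → (125/13, -327/13)
T4 rotate counter-clockwise with cos θ = 7/25, sin θ = 24/25: (125/13, -327/13) → (671/25, 711/325)
T5 translate by (-1, -6): (671/25, 711/325) → (646/25, -1239/325)
T6 reflect across x = 0: (646/25, -1239/325) → (-646/25, -1239/325)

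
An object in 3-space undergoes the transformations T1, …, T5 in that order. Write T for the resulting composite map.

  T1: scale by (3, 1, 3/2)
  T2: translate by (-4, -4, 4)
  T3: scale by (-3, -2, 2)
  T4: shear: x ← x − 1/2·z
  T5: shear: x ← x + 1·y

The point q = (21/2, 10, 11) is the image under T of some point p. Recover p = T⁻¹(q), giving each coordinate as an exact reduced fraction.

T1 = [3 0 0 0; 0 1 0 0; 0 0 3/2 0; 0 0 0 1]
T2·T1 = [3 0 0 -4; 0 1 0 -4; 0 0 3/2 4; 0 0 0 1]
T3·…·T1 = [-9 0 0 12; 0 -2 0 8; 0 0 3 8; 0 0 0 1]
T4·…·T1 = [-9 0 -3/2 8; 0 -2 0 8; 0 0 3 8; 0 0 0 1]
T5·…·T1 = [-9 -2 -3/2 16; 0 -2 0 8; 0 0 3 8; 0 0 0 1]
det M = 54; M⁻¹ = [-1/9 1/9 -1/18 4/3; 0 -1/2 0 4; 0 0 1/3 -8/3; 0 0 0 1]
M⁻¹ · (21/2, 10, 11)ᵀ = (2/3, -1, 1)ᵀ

p = (2/3, -1, 1)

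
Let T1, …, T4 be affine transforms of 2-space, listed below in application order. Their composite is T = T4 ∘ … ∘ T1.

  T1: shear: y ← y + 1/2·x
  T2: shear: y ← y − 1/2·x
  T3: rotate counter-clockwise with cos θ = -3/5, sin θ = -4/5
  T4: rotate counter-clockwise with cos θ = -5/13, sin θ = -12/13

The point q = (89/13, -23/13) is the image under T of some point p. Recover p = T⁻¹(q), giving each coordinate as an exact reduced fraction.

T1 = [1 0 0; 1/2 1 0; 0 0 1]
T2·T1 = [1 0 0; 0 1 0; 0 0 1]
T3·…·T1 = [-3/5 4/5 0; -4/5 -3/5 0; 0 0 1]
T4·…·T1 = [-33/65 -56/65 0; 56/65 -33/65 0; 0 0 1]
det M = 1; M⁻¹ = [-33/65 56/65 0; -56/65 -33/65 0; 0 0 1]
M⁻¹ · (89/13, -23/13)ᵀ = (-5, -5)ᵀ

p = (-5, -5)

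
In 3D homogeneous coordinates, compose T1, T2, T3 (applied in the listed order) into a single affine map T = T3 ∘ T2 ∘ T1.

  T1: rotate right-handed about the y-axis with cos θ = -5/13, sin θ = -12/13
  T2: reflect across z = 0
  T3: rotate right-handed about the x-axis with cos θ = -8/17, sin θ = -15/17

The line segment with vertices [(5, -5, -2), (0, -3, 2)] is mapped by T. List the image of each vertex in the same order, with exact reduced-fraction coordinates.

image vertices: (-1/13, -530/221, 1535/221), (-24/13, 462/221, 505/221)

T1 rotate right-handed about the y-axis with cos θ = -5/13, sin θ = -12/13: (5, -5, -2) → (-1/13, -5, 70/13); (0, -3, 2) → (-24/13, -3, -10/13)
T2 reflect across z = 0: (-1/13, -5, 70/13) → (-1/13, -5, -70/13); (-24/13, -3, -10/13) → (-24/13, -3, 10/13)
T3 rotate right-handed about the x-axis with cos θ = -8/17, sin θ = -15/17: (-1/13, -5, -70/13) → (-1/13, -530/221, 1535/221); (-24/13, -3, 10/13) → (-24/13, 462/221, 505/221)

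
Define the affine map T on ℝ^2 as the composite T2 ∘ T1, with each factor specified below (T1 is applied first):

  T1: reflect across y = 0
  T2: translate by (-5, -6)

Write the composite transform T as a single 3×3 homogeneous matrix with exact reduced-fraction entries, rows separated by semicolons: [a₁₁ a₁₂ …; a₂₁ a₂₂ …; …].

T1 = [1 0 0; 0 -1 0; 0 0 1]
T2·T1 = [1 0 -5; 0 -1 -6; 0 0 1]

T = [1 0 -5; 0 -1 -6; 0 0 1]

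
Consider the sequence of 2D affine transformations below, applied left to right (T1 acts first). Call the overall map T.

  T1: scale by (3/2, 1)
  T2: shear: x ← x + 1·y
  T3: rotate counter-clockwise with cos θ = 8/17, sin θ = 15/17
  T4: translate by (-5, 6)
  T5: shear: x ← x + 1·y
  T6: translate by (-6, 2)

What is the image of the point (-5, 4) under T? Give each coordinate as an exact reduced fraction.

T1 scale by (3/2, 1): (-5, 4) → (-15/2, 4)
T2 shear: x ← x + 1·y: (-15/2, 4) → (-7/2, 4)
T3 rotate counter-clockwise with cos θ = 8/17, sin θ = 15/17: (-7/2, 4) → (-88/17, -41/34)
T4 translate by (-5, 6): (-88/17, -41/34) → (-173/17, 163/34)
T5 shear: x ← x + 1·y: (-173/17, 163/34) → (-183/34, 163/34)
T6 translate by (-6, 2): (-183/34, 163/34) → (-387/34, 231/34)

T(p) = (-387/34, 231/34)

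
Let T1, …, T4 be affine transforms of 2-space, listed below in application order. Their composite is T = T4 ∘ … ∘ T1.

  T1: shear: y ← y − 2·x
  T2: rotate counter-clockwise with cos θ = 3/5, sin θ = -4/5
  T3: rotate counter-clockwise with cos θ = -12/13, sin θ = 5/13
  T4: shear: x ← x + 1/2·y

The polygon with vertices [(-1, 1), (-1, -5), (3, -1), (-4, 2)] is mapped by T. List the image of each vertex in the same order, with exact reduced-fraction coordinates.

T1 shear: y ← y − 2·x: (-1, 1) → (-1, 3); (-1, -5) → (-1, -3); (3, -1) → (3, -7); (-4, 2) → (-4, 10)
T2 rotate counter-clockwise with cos θ = 3/5, sin θ = -4/5: (-1, 3) → (9/5, 13/5); (-1, -3) → (-3, -1); (3, -7) → (-19/5, -33/5); (-4, 10) → (28/5, 46/5)
T3 rotate counter-clockwise with cos θ = -12/13, sin θ = 5/13: (9/5, 13/5) → (-173/65, -111/65); (-3, -1) → (41/13, -3/13); (-19/5, -33/5) → (393/65, 301/65); (28/5, 46/5) → (-566/65, -412/65)
T4 shear: x ← x + 1/2·y: (-173/65, -111/65) → (-457/130, -111/65); (41/13, -3/13) → (79/26, -3/13); (393/65, 301/65) → (1087/130, 301/65); (-566/65, -412/65) → (-772/65, -412/65)

image vertices: (-457/130, -111/65), (79/26, -3/13), (1087/130, 301/65), (-772/65, -412/65)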